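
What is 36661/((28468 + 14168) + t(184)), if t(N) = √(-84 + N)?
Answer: 36661/42646 ≈ 0.85966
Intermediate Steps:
36661/((28468 + 14168) + t(184)) = 36661/((28468 + 14168) + √(-84 + 184)) = 36661/(42636 + √100) = 36661/(42636 + 10) = 36661/42646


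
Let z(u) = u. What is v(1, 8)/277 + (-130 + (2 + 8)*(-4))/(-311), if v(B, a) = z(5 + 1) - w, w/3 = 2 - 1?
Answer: 48023/86147 ≈ 0.55745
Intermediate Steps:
w = 3 (w = 3*(2 - 1) = 3*1 = 3)
v(B, a) = 3 (v(B, a) = (5 + 1) - 1*3 = 6 - 3 = 3)
v(1, 8)/277 + (-130 + (2 + 8)*(-4))/(-311) = 3/277 + (-130 + (2 + 8)*(-4))/(-311) = 3*(1/277) + (-130 + 10*(-4))*(-1/311) = 3/277 + (-130 - 40)*(-1/311) = 3/277 - 170*(-1/311) = 3/277 + 170/311 = 48023/86147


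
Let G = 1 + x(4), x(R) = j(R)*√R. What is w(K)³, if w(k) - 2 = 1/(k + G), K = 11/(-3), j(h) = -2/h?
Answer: 6859/1331 ≈ 5.1533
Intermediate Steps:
x(R) = -2/√R (x(R) = (-2/R)*√R = -2/√R)
K = -11/3 (K = 11*(-⅓) = -11/3 ≈ -3.6667)
G = 0 (G = 1 - 2/√4 = 1 - 2*½ = 1 - 1 = 0)
w(k) = 2 + 1/k (w(k) = 2 + 1/(k + 0) = 2 + 1/k)
w(K)³ = (2 + 1/(-11/3))³ = (2 - 3/11)³ = (19/11)³ = 6859/1331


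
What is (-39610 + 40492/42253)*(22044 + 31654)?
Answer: -89869017798924/42253 ≈ -2.1269e+9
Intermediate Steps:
(-39610 + 40492/42253)*(22044 + 31654) = (-39610 + 40492*(1/42253))*53698 = (-39610 + 40492/42253)*53698 = -1673600838/42253*53698 = -89869017798924/42253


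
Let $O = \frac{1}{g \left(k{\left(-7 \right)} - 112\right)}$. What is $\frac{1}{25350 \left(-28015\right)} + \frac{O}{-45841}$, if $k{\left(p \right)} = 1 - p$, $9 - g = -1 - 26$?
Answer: $\frac{6904507}{1562657896332000} \approx 4.4184 \cdot 10^{-9}$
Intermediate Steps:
$g = 36$ ($g = 9 - \left(-1 - 26\right) = 9 - -27 = 9 + 27 = 36$)
$O = - \frac{1}{3744}$ ($O = \frac{1}{36 \left(\left(1 - -7\right) - 112\right)} = \frac{1}{36 \left(\left(1 + 7\right) - 112\right)} = \frac{1}{36 \left(8 - 112\right)} = \frac{1}{36 \left(-104\right)} = \frac{1}{-3744} = - \frac{1}{3744} \approx -0.00026709$)
$\frac{1}{25350 \left(-28015\right)} + \frac{O}{-45841} = \frac{1}{25350 \left(-28015\right)} - \frac{1}{3744 \left(-45841\right)} = \frac{1}{25350} \left(- \frac{1}{28015}\right) - - \frac{1}{171628704} = - \frac{1}{710180250} + \frac{1}{171628704} = \frac{6904507}{1562657896332000}$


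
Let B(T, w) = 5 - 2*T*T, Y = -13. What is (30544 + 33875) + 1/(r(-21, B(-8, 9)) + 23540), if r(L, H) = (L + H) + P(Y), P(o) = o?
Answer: 1506309478/23383 ≈ 64419.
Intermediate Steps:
B(T, w) = 5 - 2*T²
r(L, H) = -13 + H + L (r(L, H) = (L + H) - 13 = (H + L) - 13 = -13 + H + L)
(30544 + 33875) + 1/(r(-21, B(-8, 9)) + 23540) = (30544 + 33875) + 1/((-13 + (5 - 2*(-8)²) - 21) + 23540) = 64419 + 1/((-13 + (5 - 2*64) - 21) + 23540) = 64419 + 1/((-13 + (5 - 128) - 21) + 23540) = 64419 + 1/((-13 - 123 - 21) + 23540) = 64419 + 1/(-157 + 23540) = 64419 + 1/23383 = 1506309478/23383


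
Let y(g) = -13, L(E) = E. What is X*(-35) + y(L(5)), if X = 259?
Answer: -9078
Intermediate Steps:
X*(-35) + y(L(5)) = 259*(-35) - 13 = -9065 - 13 = -9078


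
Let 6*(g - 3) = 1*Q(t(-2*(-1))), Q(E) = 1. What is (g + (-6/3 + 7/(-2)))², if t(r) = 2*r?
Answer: 49/9 ≈ 5.4444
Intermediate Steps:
g = 19/6 (g = 3 + (1*1)/6 = 3 + (⅙)*1 = 3 + ⅙ = 19/6 ≈ 3.1667)
(g + (-6/3 + 7/(-2)))² = (19/6 + (-6/3 + 7/(-2)))² = (19/6 + (-6*⅓ + 7*(-½)))² = (19/6 + (-2 - 7/2))² = (19/6 - 11/2)² = (-7/3)² = 49/9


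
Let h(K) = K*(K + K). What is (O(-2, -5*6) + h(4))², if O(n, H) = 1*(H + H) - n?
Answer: 676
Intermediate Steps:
h(K) = 2*K² (h(K) = K*(2*K) = 2*K²)
O(n, H) = -n + 2*H (O(n, H) = 1*(2*H) - n = 2*H - n = -n + 2*H)
(O(-2, -5*6) + h(4))² = ((-1*(-2) + 2*(-5*6)) + 2*4²)² = ((2 + 2*(-30)) + 2*16)² = ((2 - 60) + 32)² = (-58 + 32)² = (-26)² = 676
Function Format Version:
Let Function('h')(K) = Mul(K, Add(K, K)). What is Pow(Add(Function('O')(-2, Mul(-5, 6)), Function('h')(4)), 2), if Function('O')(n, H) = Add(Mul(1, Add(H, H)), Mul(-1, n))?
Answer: 676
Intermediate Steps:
Function('h')(K) = Mul(2, Pow(K, 2)) (Function('h')(K) = Mul(K, Mul(2, K)) = Mul(2, Pow(K, 2)))
Function('O')(n, H) = Add(Mul(-1, n), Mul(2, H)) (Function('O')(n, H) = Add(Mul(1, Mul(2, H)), Mul(-1, n)) = Add(Mul(2, H), Mul(-1, n)) = Add(Mul(-1, n), Mul(2, H)))
Pow(Add(Function('O')(-2, Mul(-5, 6)), Function('h')(4)), 2) = Pow(Add(Add(Mul(-1, -2), Mul(2, Mul(-5, 6))), Mul(2, Pow(4, 2))), 2) = Pow(Add(Add(2, Mul(2, -30)), Mul(2, 16)), 2) = Pow(Add(Add(2, -60), 32), 2) = Pow(Add(-58, 32), 2) = Pow(-26, 2) = 676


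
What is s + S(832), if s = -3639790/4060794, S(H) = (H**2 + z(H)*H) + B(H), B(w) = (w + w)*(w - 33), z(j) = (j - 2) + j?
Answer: 6912574104073/2030397 ≈ 3.4045e+6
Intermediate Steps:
z(j) = -2 + 2*j (z(j) = (-2 + j) + j = -2 + 2*j)
B(w) = 2*w*(-33 + w) (B(w) = (2*w)*(-33 + w) = 2*w*(-33 + w))
S(H) = H**2 + H*(-2 + 2*H) + 2*H*(-33 + H) (S(H) = (H**2 + (-2 + 2*H)*H) + 2*H*(-33 + H) = (H**2 + H*(-2 + 2*H)) + 2*H*(-33 + H) = H**2 + H*(-2 + 2*H) + 2*H*(-33 + H))
s = -1819895/2030397 (s = -3639790*1/4060794 = -1819895/2030397 ≈ -0.89633)
s + S(832) = -1819895/2030397 + 832*(-68 + 5*832) = -1819895/2030397 + 832*(-68 + 4160) = -1819895/2030397 + 832*4092 = -1819895/2030397 + 3404544 = 6912574104073/2030397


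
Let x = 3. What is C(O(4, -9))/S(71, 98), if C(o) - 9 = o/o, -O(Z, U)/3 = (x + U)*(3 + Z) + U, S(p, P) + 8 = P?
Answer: 1/9 ≈ 0.11111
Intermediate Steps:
S(p, P) = -8 + P
O(Z, U) = -3*U - 3*(3 + U)*(3 + Z) (O(Z, U) = -3*((3 + U)*(3 + Z) + U) = -3*(U + (3 + U)*(3 + Z)) = -3*U - 3*(3 + U)*(3 + Z))
C(o) = 10 (C(o) = 9 + o/o = 9 + 1 = 10)
C(O(4, -9))/S(71, 98) = 10/(-8 + 98) = 10/90 = 10*(1/90) = 1/9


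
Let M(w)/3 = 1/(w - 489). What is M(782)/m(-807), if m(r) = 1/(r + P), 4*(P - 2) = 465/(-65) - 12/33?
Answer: -1384605/167596 ≈ -8.2616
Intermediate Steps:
P = 69/572 (P = 2 + (465/(-65) - 12/33)/4 = 2 + (465*(-1/65) - 12*1/33)/4 = 2 + (-93/13 - 4/11)/4 = 2 + (¼)*(-1075/143) = 2 - 1075/572 = 69/572 ≈ 0.12063)
m(r) = 1/(69/572 + r) (m(r) = 1/(r + 69/572) = 1/(69/572 + r))
M(w) = 3/(-489 + w) (M(w) = 3/(w - 489) = 3/(-489 + w))
M(782)/m(-807) = (3/(-489 + 782))/((572/(69 + 572*(-807)))) = (3/293)/((572/(69 - 461604))) = (3*(1/293))/((572/(-461535))) = 3/(293*((572*(-1/461535)))) = 3/(293*(-572/461535)) = (3/293)*(-461535/572) = -1384605/167596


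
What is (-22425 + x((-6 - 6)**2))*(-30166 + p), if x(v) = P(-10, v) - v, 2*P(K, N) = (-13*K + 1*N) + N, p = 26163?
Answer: 89507080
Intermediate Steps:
P(K, N) = N - 13*K/2 (P(K, N) = ((-13*K + 1*N) + N)/2 = ((-13*K + N) + N)/2 = ((N - 13*K) + N)/2 = (-13*K + 2*N)/2 = N - 13*K/2)
x(v) = 65 (x(v) = (v - 13/2*(-10)) - v = (v + 65) - v = (65 + v) - v = 65)
(-22425 + x((-6 - 6)**2))*(-30166 + p) = (-22425 + 65)*(-30166 + 26163) = -22360*(-4003) = 89507080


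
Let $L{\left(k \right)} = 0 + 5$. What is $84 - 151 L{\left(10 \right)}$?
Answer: $-671$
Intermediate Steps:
$L{\left(k \right)} = 5$
$84 - 151 L{\left(10 \right)} = 84 - 755 = -671$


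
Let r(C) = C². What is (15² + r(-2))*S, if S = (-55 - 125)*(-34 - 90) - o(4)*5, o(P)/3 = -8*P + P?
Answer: 5207460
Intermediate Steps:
o(P) = -21*P (o(P) = 3*(-8*P + P) = 3*(-7*P) = -21*P)
S = 22740 (S = (-55 - 125)*(-34 - 90) - (-21*4)*5 = -180*(-124) - (-84)*5 = 22320 - 1*(-420) = 22320 + 420 = 22740)
(15² + r(-2))*S = (15² + (-2)²)*22740 = (225 + 4)*22740 = 229*22740 = 5207460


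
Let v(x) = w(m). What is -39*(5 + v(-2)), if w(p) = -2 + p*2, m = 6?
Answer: -585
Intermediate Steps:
w(p) = -2 + 2*p
v(x) = 10 (v(x) = -2 + 2*6 = -2 + 12 = 10)
-39*(5 + v(-2)) = -39*(5 + 10) = -39*15 = -585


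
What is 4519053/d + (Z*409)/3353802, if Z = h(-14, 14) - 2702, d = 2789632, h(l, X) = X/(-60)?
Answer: 90546526717871/70169050356480 ≈ 1.2904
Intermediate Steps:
h(l, X) = -X/60 (h(l, X) = X*(-1/60) = -X/60)
Z = -81067/30 (Z = -1/60*14 - 2702 = -7/30 - 2702 = -81067/30 ≈ -2702.2)
4519053/d + (Z*409)/3353802 = 4519053/2789632 - 81067/30*409/3353802 = 4519053*(1/2789632) - 33156403/30*1/3353802 = 4519053/2789632 - 33156403/100614060 = 90546526717871/70169050356480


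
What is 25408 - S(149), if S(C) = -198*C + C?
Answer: 54761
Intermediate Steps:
S(C) = -197*C
25408 - S(149) = 25408 - (-197)*149 = 25408 - 1*(-29353) = 25408 + 29353 = 54761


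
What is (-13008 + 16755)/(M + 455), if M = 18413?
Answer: 3747/18868 ≈ 0.19859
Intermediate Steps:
(-13008 + 16755)/(M + 455) = (-13008 + 16755)/(18413 + 455) = 3747/18868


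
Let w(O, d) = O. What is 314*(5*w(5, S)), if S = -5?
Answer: 7850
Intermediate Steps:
314*(5*w(5, S)) = 314*(5*5) = 314*25 = 7850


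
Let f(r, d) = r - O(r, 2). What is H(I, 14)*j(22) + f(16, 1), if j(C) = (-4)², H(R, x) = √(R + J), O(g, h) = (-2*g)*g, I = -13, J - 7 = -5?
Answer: 528 + 16*I*√11 ≈ 528.0 + 53.066*I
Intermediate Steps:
J = 2 (J = 7 - 5 = 2)
O(g, h) = -2*g²
f(r, d) = r + 2*r² (f(r, d) = r - (-2)*r² = r + 2*r²)
H(R, x) = √(2 + R) (H(R, x) = √(R + 2) = √(2 + R))
j(C) = 16
H(I, 14)*j(22) + f(16, 1) = √(2 - 13)*16 + 16*(1 + 2*16) = √(-11)*16 + 16*(1 + 32) = (I*√11)*16 + 16*33 = 16*I*√11 + 528 = 528 + 16*I*√11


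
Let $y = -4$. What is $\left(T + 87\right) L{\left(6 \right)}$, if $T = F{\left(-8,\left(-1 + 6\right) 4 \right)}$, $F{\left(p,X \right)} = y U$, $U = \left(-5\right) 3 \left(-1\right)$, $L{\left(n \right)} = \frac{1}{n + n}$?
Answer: $\frac{9}{4} \approx 2.25$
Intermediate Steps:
$L{\left(n \right)} = \frac{1}{2 n}$
$U = 15$ ($U = \left(-15\right) \left(-1\right) = 15$)
$F{\left(p,X \right)} = -60$ ($F{\left(p,X \right)} = \left(-4\right) 15 = -60$)
$T = -60$
$\left(T + 87\right) L{\left(6 \right)} = \left(-60 + 87\right) \frac{1}{2 \cdot 6} = 27 \cdot \frac{1}{2} \cdot \frac{1}{6} = 27 \cdot \frac{1}{12} = \frac{9}{4}$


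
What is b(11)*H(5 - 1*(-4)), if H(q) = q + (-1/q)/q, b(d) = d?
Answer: 8008/81 ≈ 98.864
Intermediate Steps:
H(q) = q - 1/q**2
b(11)*H(5 - 1*(-4)) = 11*((5 - 1*(-4)) - 1/(5 - 1*(-4))**2) = 11*((5 + 4) - 1/(5 + 4)**2) = 11*(9 - 1/9**2) = 11*(9 - 1*1/81) = 11*(9 - 1/81) = 11*(728/81) = 8008/81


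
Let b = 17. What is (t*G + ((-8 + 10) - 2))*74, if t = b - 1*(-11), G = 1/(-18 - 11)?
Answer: -2072/29 ≈ -71.448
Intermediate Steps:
G = -1/29 (G = 1/(-29) = -1/29 ≈ -0.034483)
t = 28 (t = 17 - 1*(-11) = 17 + 11 = 28)
(t*G + ((-8 + 10) - 2))*74 = (28*(-1/29) + ((-8 + 10) - 2))*74 = (-28/29 + (2 - 2))*74 = (-28/29 + 0)*74 = -28/29*74 = -2072/29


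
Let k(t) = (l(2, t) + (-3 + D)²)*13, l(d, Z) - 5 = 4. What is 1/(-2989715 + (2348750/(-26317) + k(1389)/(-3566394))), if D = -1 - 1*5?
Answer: -401097397/1199202701702190 ≈ -3.3447e-7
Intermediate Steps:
D = -6 (D = -1 - 5 = -6)
l(d, Z) = 9 (l(d, Z) = 5 + 4 = 9)
k(t) = 1170 (k(t) = (9 + (-3 - 6)²)*13 = (9 + (-9)²)*13 = (9 + 81)*13 = 90*13 = 1170)
1/(-2989715 + (2348750/(-26317) + k(1389)/(-3566394))) = 1/(-2989715 + (2348750/(-26317) + 1170/(-3566394))) = 1/(-2989715 + (2348750*(-1/26317) + 1170*(-1/3566394))) = 1/(-2989715 + (-2348750/26317 - 5/15241)) = 1/(-2989715 - 35797430335/401097397) = 1/(-1199202701702190/401097397) = -401097397/1199202701702190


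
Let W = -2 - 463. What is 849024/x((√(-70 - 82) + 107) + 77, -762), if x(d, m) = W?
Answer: -283008/155 ≈ -1825.9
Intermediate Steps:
W = -465
x(d, m) = -465
849024/x((√(-70 - 82) + 107) + 77, -762) = 849024/(-465) = 849024*(-1/465) = -283008/155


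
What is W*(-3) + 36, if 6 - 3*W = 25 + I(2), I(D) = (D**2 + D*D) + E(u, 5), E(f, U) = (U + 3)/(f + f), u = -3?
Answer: 185/3 ≈ 61.667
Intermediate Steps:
E(f, U) = (3 + U)/(2*f) (E(f, U) = (3 + U)/((2*f)) = (3 + U)*(1/(2*f)) = (3 + U)/(2*f))
I(D) = -4/3 + 2*D**2 (I(D) = (D**2 + D*D) + (1/2)*(3 + 5)/(-3) = (D**2 + D**2) + (1/2)*(-1/3)*8 = 2*D**2 - 4/3 = -4/3 + 2*D**2)
W = -77/9 (W = 2 - (25 + (-4/3 + 2*2**2))/3 = 2 - (25 + (-4/3 + 2*4))/3 = 2 - (25 + (-4/3 + 8))/3 = 2 - (25 + 20/3)/3 = 2 - 1/3*95/3 = 2 - 95/9 = -77/9 ≈ -8.5556)
W*(-3) + 36 = -77/9*(-3) + 36 = 77/3 + 36 = 185/3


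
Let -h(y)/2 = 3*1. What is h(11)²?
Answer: 36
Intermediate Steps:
h(y) = -6
h(11)² = (-6)² = 36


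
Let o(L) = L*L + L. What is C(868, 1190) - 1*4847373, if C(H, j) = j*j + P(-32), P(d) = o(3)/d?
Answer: -27450187/8 ≈ -3.4313e+6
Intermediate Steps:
o(L) = L + L² (o(L) = L² + L = L + L²)
P(d) = 12/d (P(d) = (3*(1 + 3))/d = (3*4)/d = 12/d)
C(H, j) = -3/8 + j² (C(H, j) = j*j + 12/(-32) = j² + 12*(-1/32) = j² - 3/8 = -3/8 + j²)
C(868, 1190) - 1*4847373 = (-3/8 + 1190²) - 1*4847373 = (-3/8 + 1416100) - 4847373 = 11328797/8 - 4847373 = -27450187/8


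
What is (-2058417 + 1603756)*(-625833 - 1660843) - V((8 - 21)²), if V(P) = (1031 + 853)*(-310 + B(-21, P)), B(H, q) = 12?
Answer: 1039662958268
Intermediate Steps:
V(P) = -561432 (V(P) = (1031 + 853)*(-310 + 12) = 1884*(-298) = -561432)
(-2058417 + 1603756)*(-625833 - 1660843) - V((8 - 21)²) = (-2058417 + 1603756)*(-625833 - 1660843) - 1*(-561432) = -454661*(-2286676) + 561432 = 1039662396836 + 561432 = 1039662958268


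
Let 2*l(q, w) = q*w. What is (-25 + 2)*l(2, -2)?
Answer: 46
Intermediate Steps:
l(q, w) = q*w/2 (l(q, w) = (q*w)/2 = q*w/2)
(-25 + 2)*l(2, -2) = (-25 + 2)*((1/2)*2*(-2)) = -23*(-2) = 46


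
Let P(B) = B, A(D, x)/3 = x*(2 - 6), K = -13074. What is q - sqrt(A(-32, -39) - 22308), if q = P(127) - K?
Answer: 13201 - 4*I*sqrt(1365) ≈ 13201.0 - 147.78*I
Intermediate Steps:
A(D, x) = -12*x (A(D, x) = 3*(x*(2 - 6)) = 3*(x*(-4)) = 3*(-4*x) = -12*x)
q = 13201 (q = 127 - 1*(-13074) = 127 + 13074 = 13201)
q - sqrt(A(-32, -39) - 22308) = 13201 - sqrt(-12*(-39) - 22308) = 13201 - sqrt(468 - 22308) = 13201 - sqrt(-21840) = 13201 - 4*I*sqrt(1365)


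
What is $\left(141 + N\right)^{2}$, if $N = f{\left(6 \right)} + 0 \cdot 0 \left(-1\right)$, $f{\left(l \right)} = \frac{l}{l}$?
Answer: $20164$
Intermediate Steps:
$f{\left(l \right)} = 1$
$N = 1$ ($N = 1 + 0 \cdot 0 \left(-1\right) = 1 + 0 \left(-1\right) = 1 + 0 = 1$)
$\left(141 + N\right)^{2} = \left(141 + 1\right)^{2} = 142^{2} = 20164$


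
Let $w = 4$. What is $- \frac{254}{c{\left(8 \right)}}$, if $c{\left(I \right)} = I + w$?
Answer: $- \frac{127}{6} \approx -21.167$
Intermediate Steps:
$c{\left(I \right)} = 4 + I$ ($c{\left(I \right)} = I + 4 = 4 + I$)
$- \frac{254}{c{\left(8 \right)}} = - \frac{254}{4 + 8} = - \frac{254}{12} = \left(-254\right) \frac{1}{12} = - \frac{127}{6}$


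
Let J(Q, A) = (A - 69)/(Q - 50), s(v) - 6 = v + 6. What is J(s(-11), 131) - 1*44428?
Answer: -2177034/49 ≈ -44429.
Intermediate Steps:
s(v) = 12 + v (s(v) = 6 + (v + 6) = 6 + (6 + v) = 12 + v)
J(Q, A) = (-69 + A)/(-50 + Q)
J(s(-11), 131) - 1*44428 = (-69 + 131)/(-50 + (12 - 11)) - 1*44428 = 62/(-50 + 1) - 44428 = 62/(-49) - 44428 = -1/49*62 - 44428 = -62/49 - 44428 = -2177034/49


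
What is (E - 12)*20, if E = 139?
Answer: 2540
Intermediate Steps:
(E - 12)*20 = (139 - 12)*20 = 127*20 = 2540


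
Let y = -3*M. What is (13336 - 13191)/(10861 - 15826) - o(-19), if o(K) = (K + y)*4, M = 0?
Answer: 75439/993 ≈ 75.971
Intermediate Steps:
y = 0 (y = -3*0 = 0)
o(K) = 4*K (o(K) = (K + 0)*4 = K*4 = 4*K)
(13336 - 13191)/(10861 - 15826) - o(-19) = (13336 - 13191)/(10861 - 15826) - 4*(-19) = 145/(-4965) - 1*(-76) = 145*(-1/4965) + 76 = -29/993 + 76 = 75439/993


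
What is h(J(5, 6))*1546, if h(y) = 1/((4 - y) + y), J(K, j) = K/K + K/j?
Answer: 773/2 ≈ 386.50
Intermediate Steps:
J(K, j) = 1 + K/j
h(y) = ¼ (h(y) = 1/4 = ¼)
h(J(5, 6))*1546 = (¼)*1546 = 773/2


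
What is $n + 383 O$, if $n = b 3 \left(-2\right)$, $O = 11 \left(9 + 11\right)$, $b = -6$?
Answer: $84296$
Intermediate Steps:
$O = 220$ ($O = 11 \cdot 20 = 220$)
$n = 36$ ($n = \left(-6\right) 3 \left(-2\right) = \left(-18\right) \left(-2\right) = 36$)
$n + 383 O = 36 + 383 \cdot 220 = 36 + 84260 = 84296$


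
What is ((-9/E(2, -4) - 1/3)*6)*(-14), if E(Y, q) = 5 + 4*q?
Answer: -448/11 ≈ -40.727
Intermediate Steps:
((-9/E(2, -4) - 1/3)*6)*(-14) = ((-9/(5 + 4*(-4)) - 1/3)*6)*(-14) = ((-9/(5 - 16) - 1*⅓)*6)*(-14) = ((-9/(-11) - ⅓)*6)*(-14) = ((-9*(-1/11) - ⅓)*6)*(-14) = ((9/11 - ⅓)*6)*(-14) = ((16/33)*6)*(-14) = (32/11)*(-14) = -448/11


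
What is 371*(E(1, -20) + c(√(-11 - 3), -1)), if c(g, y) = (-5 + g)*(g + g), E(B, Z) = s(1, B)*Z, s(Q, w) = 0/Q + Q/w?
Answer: -17808 - 3710*I*√14 ≈ -17808.0 - 13882.0*I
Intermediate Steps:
s(Q, w) = Q/w (s(Q, w) = 0 + Q/w = Q/w)
E(B, Z) = Z/B (E(B, Z) = (1/B)*Z = Z/B)
c(g, y) = 2*g*(-5 + g) (c(g, y) = (-5 + g)*(2*g) = 2*g*(-5 + g))
371*(E(1, -20) + c(√(-11 - 3), -1)) = 371*(-20/1 + 2*√(-11 - 3)*(-5 + √(-11 - 3))) = 371*(-20*1 + 2*√(-14)*(-5 + √(-14))) = 371*(-20 + 2*(I*√14)*(-5 + I*√14)) = 371*(-20 + 2*I*√14*(-5 + I*√14)) = -7420 + 742*I*√14*(-5 + I*√14)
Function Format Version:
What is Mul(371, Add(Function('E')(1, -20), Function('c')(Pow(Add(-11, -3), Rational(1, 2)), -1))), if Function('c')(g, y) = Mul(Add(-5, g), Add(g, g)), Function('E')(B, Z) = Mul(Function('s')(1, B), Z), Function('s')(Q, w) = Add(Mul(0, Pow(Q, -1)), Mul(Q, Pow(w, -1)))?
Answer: Add(-17808, Mul(-3710, I, Pow(14, Rational(1, 2)))) ≈ Add(-17808., Mul(-13882., I))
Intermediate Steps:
Function('s')(Q, w) = Mul(Q, Pow(w, -1)) (Function('s')(Q, w) = Add(0, Mul(Q, Pow(w, -1))) = Mul(Q, Pow(w, -1)))
Function('E')(B, Z) = Mul(Z, Pow(B, -1)) (Function('E')(B, Z) = Mul(Mul(1, Pow(B, -1)), Z) = Mul(Pow(B, -1), Z) = Mul(Z, Pow(B, -1)))
Function('c')(g, y) = Mul(2, g, Add(-5, g)) (Function('c')(g, y) = Mul(Add(-5, g), Mul(2, g)) = Mul(2, g, Add(-5, g)))
Mul(371, Add(Function('E')(1, -20), Function('c')(Pow(Add(-11, -3), Rational(1, 2)), -1))) = Mul(371, Add(Mul(-20, Pow(1, -1)), Mul(2, Pow(Add(-11, -3), Rational(1, 2)), Add(-5, Pow(Add(-11, -3), Rational(1, 2)))))) = Mul(371, Add(Mul(-20, 1), Mul(2, Pow(-14, Rational(1, 2)), Add(-5, Pow(-14, Rational(1, 2)))))) = Mul(371, Add(-20, Mul(2, Mul(I, Pow(14, Rational(1, 2))), Add(-5, Mul(I, Pow(14, Rational(1, 2))))))) = Mul(371, Add(-20, Mul(2, I, Pow(14, Rational(1, 2)), Add(-5, Mul(I, Pow(14, Rational(1, 2))))))) = Add(-7420, Mul(742, I, Pow(14, Rational(1, 2)), Add(-5, Mul(I, Pow(14, Rational(1, 2))))))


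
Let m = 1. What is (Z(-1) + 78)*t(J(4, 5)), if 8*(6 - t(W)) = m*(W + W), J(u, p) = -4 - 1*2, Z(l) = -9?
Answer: 1035/2 ≈ 517.50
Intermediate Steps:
J(u, p) = -6 (J(u, p) = -4 - 2 = -6)
t(W) = 6 - W/4 (t(W) = 6 - (W + W)/8 = 6 - 2*W/8 = 6 - W/4)
(Z(-1) + 78)*t(J(4, 5)) = (-9 + 78)*(6 - ¼*(-6)) = 69*(6 + 3/2) = 69*(15/2) = 1035/2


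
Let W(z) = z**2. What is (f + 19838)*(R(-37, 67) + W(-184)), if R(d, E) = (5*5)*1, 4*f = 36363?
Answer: 3920539915/4 ≈ 9.8013e+8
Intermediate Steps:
f = 36363/4 (f = (1/4)*36363 = 36363/4 ≈ 9090.8)
R(d, E) = 25 (R(d, E) = 25*1 = 25)
(f + 19838)*(R(-37, 67) + W(-184)) = (36363/4 + 19838)*(25 + (-184)**2) = 115715*(25 + 33856)/4 = (115715/4)*33881 = 3920539915/4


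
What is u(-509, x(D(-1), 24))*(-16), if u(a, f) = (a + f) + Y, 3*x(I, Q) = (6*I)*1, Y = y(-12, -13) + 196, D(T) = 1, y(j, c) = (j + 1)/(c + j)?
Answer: 124224/25 ≈ 4969.0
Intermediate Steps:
y(j, c) = (1 + j)/(c + j)
Y = 4911/25 (Y = (1 - 12)/(-13 - 12) + 196 = -11/(-25) + 196 = -1/25*(-11) + 196 = 11/25 + 196 = 4911/25 ≈ 196.44)
x(I, Q) = 2*I (x(I, Q) = ((6*I)*1)/3 = (6*I)/3 = 2*I)
u(a, f) = 4911/25 + a + f (u(a, f) = (a + f) + 4911/25 = 4911/25 + a + f)
u(-509, x(D(-1), 24))*(-16) = (4911/25 - 509 + 2*1)*(-16) = (4911/25 - 509 + 2)*(-16) = -7764/25*(-16) = 124224/25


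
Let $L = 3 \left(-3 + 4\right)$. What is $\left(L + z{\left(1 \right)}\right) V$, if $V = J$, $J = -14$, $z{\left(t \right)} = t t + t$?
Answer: $-70$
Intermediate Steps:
$z{\left(t \right)} = t + t^{2}$ ($z{\left(t \right)} = t^{2} + t = t + t^{2}$)
$V = -14$
$L = 3$ ($L = 3 \cdot 1 = 3$)
$\left(L + z{\left(1 \right)}\right) V = \left(3 + 1 \left(1 + 1\right)\right) \left(-14\right) = \left(3 + 1 \cdot 2\right) \left(-14\right) = \left(3 + 2\right) \left(-14\right) = 5 \left(-14\right) = -70$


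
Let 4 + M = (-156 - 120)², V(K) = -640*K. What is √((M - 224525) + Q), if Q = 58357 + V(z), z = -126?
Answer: 2*I*√2339 ≈ 96.726*I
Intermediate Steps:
V(K) = -640*K
M = 76172 (M = -4 + (-156 - 120)² = -4 + (-276)² = -4 + 76176 = 76172)
Q = 138997 (Q = 58357 - 640*(-126) = 58357 + 80640 = 138997)
√((M - 224525) + Q) = √((76172 - 224525) + 138997) = √(-148353 + 138997) = √(-9356) = 2*I*√2339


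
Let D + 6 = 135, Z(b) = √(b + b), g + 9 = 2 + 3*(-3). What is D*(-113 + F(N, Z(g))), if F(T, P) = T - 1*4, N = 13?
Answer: -13416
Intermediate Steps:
g = -16 (g = -9 + (2 + 3*(-3)) = -9 + (2 - 9) = -9 - 7 = -16)
Z(b) = √2*√b (Z(b) = √(2*b) = √2*√b)
D = 129 (D = -6 + 135 = 129)
F(T, P) = -4 + T (F(T, P) = T - 4 = -4 + T)
D*(-113 + F(N, Z(g))) = 129*(-113 + (-4 + 13)) = 129*(-113 + 9) = 129*(-104) = -13416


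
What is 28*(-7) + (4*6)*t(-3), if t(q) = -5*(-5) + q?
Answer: 332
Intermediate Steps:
t(q) = 25 + q
28*(-7) + (4*6)*t(-3) = 28*(-7) + (4*6)*(25 - 3) = -196 + 24*22 = -196 + 528 = 332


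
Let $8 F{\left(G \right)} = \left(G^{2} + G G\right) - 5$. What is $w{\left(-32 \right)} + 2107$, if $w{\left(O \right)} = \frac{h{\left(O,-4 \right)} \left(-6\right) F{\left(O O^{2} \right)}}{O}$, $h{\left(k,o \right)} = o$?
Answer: $- \frac{6442383505}{32} \approx -2.0132 \cdot 10^{8}$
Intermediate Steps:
$F{\left(G \right)} = - \frac{5}{8} + \frac{G^{2}}{4}$ ($F{\left(G \right)} = \frac{\left(G^{2} + G G\right) - 5}{8} = \frac{\left(G^{2} + G^{2}\right) - 5}{8} = \frac{2 G^{2} - 5}{8} = \frac{-5 + 2 G^{2}}{8} = - \frac{5}{8} + \frac{G^{2}}{4}$)
$w{\left(O \right)} = \frac{-15 + 6 O^{6}}{O}$ ($w{\left(O \right)} = \frac{\left(-4\right) \left(-6\right) \left(- \frac{5}{8} + \frac{\left(O O^{2}\right)^{2}}{4}\right)}{O} = \frac{24 \left(- \frac{5}{8} + \frac{\left(O^{3}\right)^{2}}{4}\right)}{O} = \frac{24 \left(- \frac{5}{8} + \frac{O^{6}}{4}\right)}{O} = \frac{-15 + 6 O^{6}}{O}$)
$w{\left(-32 \right)} + 2107 = \frac{3 \left(-5 + 2 \left(-32\right)^{6}\right)}{-32} + 2107 = 3 \left(- \frac{1}{32}\right) \left(-5 + 2 \cdot 1073741824\right) + 2107 = 3 \left(- \frac{1}{32}\right) \left(-5 + 2147483648\right) + 2107 = 3 \left(- \frac{1}{32}\right) 2147483643 + 2107 = - \frac{6442450929}{32} + 2107 = - \frac{6442383505}{32}$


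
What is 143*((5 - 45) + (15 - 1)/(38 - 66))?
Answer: -11583/2 ≈ -5791.5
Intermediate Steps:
143*((5 - 45) + (15 - 1)/(38 - 66)) = 143*(-40 + 14/(-28)) = 143*(-40 + 14*(-1/28)) = 143*(-40 - ½) = 143*(-81/2) = -11583/2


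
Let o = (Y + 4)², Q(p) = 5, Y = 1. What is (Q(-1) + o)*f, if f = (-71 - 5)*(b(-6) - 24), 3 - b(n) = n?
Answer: 34200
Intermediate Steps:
b(n) = 3 - n
o = 25 (o = (1 + 4)² = 5² = 25)
f = 1140 (f = (-71 - 5)*((3 - 1*(-6)) - 24) = -76*((3 + 6) - 24) = -76*(9 - 24) = -76*(-15) = 1140)
(Q(-1) + o)*f = (5 + 25)*1140 = 30*1140 = 34200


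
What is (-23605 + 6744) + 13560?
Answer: -3301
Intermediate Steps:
(-23605 + 6744) + 13560 = -16861 + 13560 = -3301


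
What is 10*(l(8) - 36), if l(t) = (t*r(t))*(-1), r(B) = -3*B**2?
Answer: 15000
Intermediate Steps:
l(t) = 3*t**3 (l(t) = (t*(-3*t**2))*(-1) = -3*t**3*(-1) = 3*t**3)
10*(l(8) - 36) = 10*(3*8**3 - 36) = 10*(3*512 - 36) = 10*(1536 - 36) = 10*1500 = 15000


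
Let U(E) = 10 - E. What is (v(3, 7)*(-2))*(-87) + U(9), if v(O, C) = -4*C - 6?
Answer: -5915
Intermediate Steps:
v(O, C) = -6 - 4*C
(v(3, 7)*(-2))*(-87) + U(9) = ((-6 - 4*7)*(-2))*(-87) + (10 - 1*9) = ((-6 - 28)*(-2))*(-87) + (10 - 9) = -34*(-2)*(-87) + 1 = 68*(-87) + 1 = -5916 + 1 = -5915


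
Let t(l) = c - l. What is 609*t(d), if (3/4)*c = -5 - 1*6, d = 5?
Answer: -11977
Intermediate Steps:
c = -44/3 (c = 4*(-5 - 1*6)/3 = 4*(-5 - 6)/3 = (4/3)*(-11) = -44/3 ≈ -14.667)
t(l) = -44/3 - l
609*t(d) = 609*(-44/3 - 1*5) = 609*(-44/3 - 5) = 609*(-59/3) = -11977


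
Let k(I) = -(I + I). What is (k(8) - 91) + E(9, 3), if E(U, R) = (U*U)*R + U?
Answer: 145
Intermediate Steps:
E(U, R) = U + R*U² (E(U, R) = U²*R + U = R*U² + U = U + R*U²)
k(I) = -2*I
(k(8) - 91) + E(9, 3) = (-2*8 - 91) + 9*(1 + 3*9) = (-16 - 91) + 9*(1 + 27) = -107 + 9*28 = -107 + 252 = 145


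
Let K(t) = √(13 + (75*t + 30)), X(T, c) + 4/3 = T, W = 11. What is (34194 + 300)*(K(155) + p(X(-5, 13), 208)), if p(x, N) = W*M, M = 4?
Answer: 1517736 + 68988*√2917 ≈ 5.2437e+6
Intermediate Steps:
X(T, c) = -4/3 + T
p(x, N) = 44 (p(x, N) = 11*4 = 44)
K(t) = √(43 + 75*t) (K(t) = √(13 + (30 + 75*t)) = √(43 + 75*t))
(34194 + 300)*(K(155) + p(X(-5, 13), 208)) = (34194 + 300)*(√(43 + 75*155) + 44) = 34494*(√(43 + 11625) + 44) = 34494*(√11668 + 44) = 34494*(2*√2917 + 44) = 34494*(44 + 2*√2917) = 1517736 + 68988*√2917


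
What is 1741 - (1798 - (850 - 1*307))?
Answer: 486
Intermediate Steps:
1741 - (1798 - (850 - 1*307)) = 1741 - (1798 - (850 - 307)) = 1741 - (1798 - 1*543) = 1741 - (1798 - 543) = 1741 - 1*1255 = 1741 - 1255 = 486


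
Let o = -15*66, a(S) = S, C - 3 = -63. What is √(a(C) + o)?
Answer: 5*I*√42 ≈ 32.404*I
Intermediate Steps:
C = -60 (C = 3 - 63 = -60)
o = -990
√(a(C) + o) = √(-60 - 990) = √(-1050) = 5*I*√42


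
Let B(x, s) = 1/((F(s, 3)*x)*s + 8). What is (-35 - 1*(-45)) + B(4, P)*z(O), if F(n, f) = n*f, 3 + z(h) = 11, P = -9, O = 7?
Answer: 2452/245 ≈ 10.008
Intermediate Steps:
z(h) = 8 (z(h) = -3 + 11 = 8)
F(n, f) = f*n
B(x, s) = 1/(8 + 3*x*s²) (B(x, s) = 1/(((3*s)*x)*s + 8) = 1/((3*s*x)*s + 8) = 1/(3*x*s² + 8) = 1/(8 + 3*x*s²))
(-35 - 1*(-45)) + B(4, P)*z(O) = (-35 - 1*(-45)) + 8/(8 + 3*4*(-9)²) = (-35 + 45) + 8/(8 + 3*4*81) = 10 + 8/(8 + 972) = 10 + 8/980 = 10 + (1/980)*8 = 10 + 2/245 = 2452/245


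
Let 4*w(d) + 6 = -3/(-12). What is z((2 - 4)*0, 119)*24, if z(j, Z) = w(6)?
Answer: -69/2 ≈ -34.500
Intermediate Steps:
w(d) = -23/16 (w(d) = -3/2 + (-3/(-12))/4 = -3/2 + (-3*(-1/12))/4 = -3/2 + (¼)*(¼) = -3/2 + 1/16 = -23/16)
z(j, Z) = -23/16
z((2 - 4)*0, 119)*24 = -23/16*24 = -69/2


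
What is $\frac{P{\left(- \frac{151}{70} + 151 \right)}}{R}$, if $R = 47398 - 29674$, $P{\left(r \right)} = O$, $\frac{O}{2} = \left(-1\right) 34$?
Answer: $- \frac{17}{4431} \approx -0.0038366$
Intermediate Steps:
$O = -68$ ($O = 2 \left(\left(-1\right) 34\right) = 2 \left(-34\right) = -68$)
$P{\left(r \right)} = -68$
$R = 17724$
$\frac{P{\left(- \frac{151}{70} + 151 \right)}}{R} = - \frac{68}{17724} = \left(-68\right) \frac{1}{17724} = - \frac{17}{4431}$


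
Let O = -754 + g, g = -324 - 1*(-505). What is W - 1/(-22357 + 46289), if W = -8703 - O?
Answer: -194567161/23932 ≈ -8130.0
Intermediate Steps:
g = 181 (g = -324 + 505 = 181)
O = -573 (O = -754 + 181 = -573)
W = -8130 (W = -8703 - 1*(-573) = -8703 + 573 = -8130)
W - 1/(-22357 + 46289) = -8130 - 1/(-22357 + 46289) = -8130 - 1/23932 = -194567161/23932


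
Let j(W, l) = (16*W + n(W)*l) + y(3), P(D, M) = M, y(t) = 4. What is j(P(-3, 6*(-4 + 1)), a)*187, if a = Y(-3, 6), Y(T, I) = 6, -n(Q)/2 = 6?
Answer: -66572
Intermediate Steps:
n(Q) = -12 (n(Q) = -2*6 = -12)
a = 6
j(W, l) = 4 - 12*l + 16*W (j(W, l) = (16*W - 12*l) + 4 = (-12*l + 16*W) + 4 = 4 - 12*l + 16*W)
j(P(-3, 6*(-4 + 1)), a)*187 = (4 - 12*6 + 16*(6*(-4 + 1)))*187 = (4 - 72 + 16*(6*(-3)))*187 = (4 - 72 + 16*(-18))*187 = (4 - 72 - 288)*187 = -356*187 = -66572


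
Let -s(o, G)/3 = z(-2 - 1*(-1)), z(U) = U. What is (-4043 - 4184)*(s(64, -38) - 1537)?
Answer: 12620218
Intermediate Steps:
s(o, G) = 3 (s(o, G) = -3*(-2 - 1*(-1)) = -3*(-2 + 1) = -3*(-1) = 3)
(-4043 - 4184)*(s(64, -38) - 1537) = (-4043 - 4184)*(3 - 1537) = -8227*(-1534) = 12620218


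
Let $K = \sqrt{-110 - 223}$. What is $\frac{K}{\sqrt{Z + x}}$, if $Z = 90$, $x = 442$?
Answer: $\frac{3 i \sqrt{4921}}{266} \approx 0.79116 i$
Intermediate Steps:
$K = 3 i \sqrt{37}$ ($K = \sqrt{-333} = 3 i \sqrt{37} \approx 18.248 i$)
$\frac{K}{\sqrt{Z + x}} = \frac{3 i \sqrt{37}}{\sqrt{90 + 442}} = \frac{3 i \sqrt{37}}{\sqrt{532}} = \frac{3 i \sqrt{37}}{2 \sqrt{133}} = 3 i \sqrt{37} \frac{\sqrt{133}}{266} = \frac{3 i \sqrt{4921}}{266}$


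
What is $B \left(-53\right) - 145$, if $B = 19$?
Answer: $-1152$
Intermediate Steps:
$B \left(-53\right) - 145 = 19 \left(-53\right) - 145 = -1007 - 145 = -1152$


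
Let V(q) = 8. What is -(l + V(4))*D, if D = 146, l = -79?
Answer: 10366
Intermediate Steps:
-(l + V(4))*D = -(-79 + 8)*146 = -(-71)*146 = -1*(-10366) = 10366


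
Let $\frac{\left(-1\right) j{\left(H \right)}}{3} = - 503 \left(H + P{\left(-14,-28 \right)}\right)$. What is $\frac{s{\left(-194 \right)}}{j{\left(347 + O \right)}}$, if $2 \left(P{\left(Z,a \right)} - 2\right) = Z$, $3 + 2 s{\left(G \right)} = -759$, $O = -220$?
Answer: $- \frac{127}{61366} \approx -0.0020696$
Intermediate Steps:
$s{\left(G \right)} = -381$ ($s{\left(G \right)} = - \frac{3}{2} + \frac{1}{2} \left(-759\right) = - \frac{3}{2} - \frac{759}{2} = -381$)
$P{\left(Z,a \right)} = 2 + \frac{Z}{2}$
$j{\left(H \right)} = -7545 + 1509 H$ ($j{\left(H \right)} = - 3 \left(- 503 \left(H + \left(2 + \frac{1}{2} \left(-14\right)\right)\right)\right) = - 3 \left(- 503 \left(H + \left(2 - 7\right)\right)\right) = - 3 \left(- 503 \left(H - 5\right)\right) = - 3 \left(- 503 \left(-5 + H\right)\right) = - 3 \left(2515 - 503 H\right) = -7545 + 1509 H$)
$\frac{s{\left(-194 \right)}}{j{\left(347 + O \right)}} = - \frac{381}{-7545 + 1509 \left(347 - 220\right)} = - \frac{381}{-7545 + 1509 \cdot 127} = - \frac{381}{-7545 + 191643} = - \frac{381}{184098} = \left(-381\right) \frac{1}{184098} = - \frac{127}{61366}$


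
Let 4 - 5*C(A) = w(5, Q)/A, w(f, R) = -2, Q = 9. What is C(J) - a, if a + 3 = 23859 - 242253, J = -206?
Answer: 112474866/515 ≈ 2.1840e+5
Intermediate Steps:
a = -218397 (a = -3 + (23859 - 242253) = -3 - 218394 = -218397)
C(A) = 4/5 + 2/(5*A) (C(A) = 4/5 - (-2)/(5*A) = 4/5 + 2/(5*A))
C(J) - a = (2/5)*(1 + 2*(-206))/(-206) - 1*(-218397) = (2/5)*(-1/206)*(1 - 412) + 218397 = (2/5)*(-1/206)*(-411) + 218397 = 411/515 + 218397 = 112474866/515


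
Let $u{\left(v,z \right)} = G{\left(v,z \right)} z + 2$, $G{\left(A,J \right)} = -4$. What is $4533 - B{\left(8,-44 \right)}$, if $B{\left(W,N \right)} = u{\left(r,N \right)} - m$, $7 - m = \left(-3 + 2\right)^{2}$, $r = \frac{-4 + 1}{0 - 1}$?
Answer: $4361$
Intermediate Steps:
$r = 3$ ($r = - \frac{3}{-1} = \left(-3\right) \left(-1\right) = 3$)
$m = 6$ ($m = 7 - \left(-3 + 2\right)^{2} = 7 - \left(-1\right)^{2} = 7 - 1 = 6$)
$u{\left(v,z \right)} = 2 - 4 z$ ($u{\left(v,z \right)} = - 4 z + 2 = 2 - 4 z$)
$B{\left(W,N \right)} = -4 - 4 N$ ($B{\left(W,N \right)} = \left(2 - 4 N\right) - 6 = -4 - 4 N$)
$4533 - B{\left(8,-44 \right)} = 4533 - \left(-4 - -176\right) = 4533 - \left(-4 + 176\right) = 4533 - 172 = 4361$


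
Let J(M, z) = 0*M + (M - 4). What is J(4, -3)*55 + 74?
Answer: 74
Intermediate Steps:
J(M, z) = -4 + M (J(M, z) = 0 + (-4 + M) = -4 + M)
J(4, -3)*55 + 74 = (-4 + 4)*55 + 74 = 0*55 + 74 = 0 + 74 = 74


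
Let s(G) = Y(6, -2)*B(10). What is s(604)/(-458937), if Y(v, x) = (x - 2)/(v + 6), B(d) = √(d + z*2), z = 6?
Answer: √22/1376811 ≈ 3.4067e-6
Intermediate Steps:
B(d) = √(12 + d) (B(d) = √(d + 6*2) = √(d + 12) = √(12 + d))
Y(v, x) = (-2 + x)/(6 + v)
s(G) = -√22/3 (s(G) = ((-2 - 2)/(6 + 6))*√(12 + 10) = (-4/12)*√22 = ((1/12)*(-4))*√22 = -√22/3)
s(604)/(-458937) = -√22/3/(-458937) = -√22/3*(-1/458937) = √22/1376811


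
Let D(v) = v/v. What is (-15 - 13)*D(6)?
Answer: -28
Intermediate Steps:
D(v) = 1
(-15 - 13)*D(6) = (-15 - 13)*1 = -28*1 = -28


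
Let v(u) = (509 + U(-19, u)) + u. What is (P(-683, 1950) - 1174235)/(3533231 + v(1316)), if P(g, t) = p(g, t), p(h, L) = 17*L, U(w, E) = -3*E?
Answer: -1141085/3531108 ≈ -0.32315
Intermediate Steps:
P(g, t) = 17*t
v(u) = 509 - 2*u (v(u) = (509 - 3*u) + u = 509 - 2*u)
(P(-683, 1950) - 1174235)/(3533231 + v(1316)) = (17*1950 - 1174235)/(3533231 + (509 - 2*1316)) = (33150 - 1174235)/(3533231 + (509 - 2632)) = -1141085/(3533231 - 2123) = -1141085/3531108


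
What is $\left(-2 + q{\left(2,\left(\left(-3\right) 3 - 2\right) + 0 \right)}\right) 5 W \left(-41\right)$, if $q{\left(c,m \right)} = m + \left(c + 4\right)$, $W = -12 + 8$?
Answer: $-5740$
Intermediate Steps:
$W = -4$
$q{\left(c,m \right)} = 4 + c + m$ ($q{\left(c,m \right)} = m + \left(4 + c\right) = 4 + c + m$)
$\left(-2 + q{\left(2,\left(\left(-3\right) 3 - 2\right) + 0 \right)}\right) 5 W \left(-41\right) = \left(-2 + \left(4 + 2 + \left(\left(\left(-3\right) 3 - 2\right) + 0\right)\right)\right) 5 \left(-4\right) \left(-41\right) = \left(-2 + \left(4 + 2 + \left(\left(-9 - 2\right) + 0\right)\right)\right) 5 \left(-4\right) \left(-41\right) = \left(-2 + \left(4 + 2 + \left(-11 + 0\right)\right)\right) 5 \left(-4\right) \left(-41\right) = \left(-2 + \left(4 + 2 - 11\right)\right) 5 \left(-4\right) \left(-41\right) = \left(-2 - 5\right) 5 \left(-4\right) \left(-41\right) = \left(-7\right) 5 \left(-4\right) \left(-41\right) = \left(-35\right) \left(-4\right) \left(-41\right) = 140 \left(-41\right) = -5740$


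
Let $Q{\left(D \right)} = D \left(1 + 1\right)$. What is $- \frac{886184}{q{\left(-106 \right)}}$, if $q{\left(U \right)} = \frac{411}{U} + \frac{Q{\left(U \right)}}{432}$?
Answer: $\frac{5072517216}{25003} \approx 2.0288 \cdot 10^{5}$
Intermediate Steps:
$Q{\left(D \right)} = 2 D$ ($Q{\left(D \right)} = D 2 = 2 D$)
$q{\left(U \right)} = \frac{411}{U} + \frac{U}{216}$ ($q{\left(U \right)} = \frac{411}{U} + \frac{2 U}{432} = \frac{411}{U} + 2 U \frac{1}{432} = \frac{411}{U} + \frac{U}{216}$)
$- \frac{886184}{q{\left(-106 \right)}} = - \frac{886184}{\frac{411}{-106} + \frac{1}{216} \left(-106\right)} = - \frac{886184}{411 \left(- \frac{1}{106}\right) - \frac{53}{108}} = - \frac{886184}{- \frac{411}{106} - \frac{53}{108}} = - \frac{886184}{- \frac{25003}{5724}} = \left(-886184\right) \left(- \frac{5724}{25003}\right) = \frac{5072517216}{25003}$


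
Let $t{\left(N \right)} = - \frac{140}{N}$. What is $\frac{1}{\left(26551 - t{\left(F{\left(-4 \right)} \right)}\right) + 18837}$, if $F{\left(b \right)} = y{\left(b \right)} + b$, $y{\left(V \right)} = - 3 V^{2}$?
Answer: $\frac{13}{590009} \approx 2.2034 \cdot 10^{-5}$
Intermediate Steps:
$F{\left(b \right)} = b - 3 b^{2}$ ($F{\left(b \right)} = - 3 b^{2} + b = b - 3 b^{2}$)
$\frac{1}{\left(26551 - t{\left(F{\left(-4 \right)} \right)}\right) + 18837} = \frac{1}{\left(26551 - - \frac{140}{\left(-4\right) \left(1 - -12\right)}\right) + 18837} = \frac{1}{\left(26551 - - \frac{140}{\left(-4\right) \left(1 + 12\right)}\right) + 18837} = \frac{1}{\left(26551 - - \frac{140}{\left(-4\right) 13}\right) + 18837} = \frac{1}{\left(26551 - - \frac{140}{-52}\right) + 18837} = \frac{1}{\left(26551 - \left(-140\right) \left(- \frac{1}{52}\right)\right) + 18837} = \frac{1}{\left(26551 - \frac{35}{13}\right) + 18837} = \frac{1}{\frac{345128}{13} + 18837} = \frac{1}{\frac{590009}{13}} = \frac{13}{590009}$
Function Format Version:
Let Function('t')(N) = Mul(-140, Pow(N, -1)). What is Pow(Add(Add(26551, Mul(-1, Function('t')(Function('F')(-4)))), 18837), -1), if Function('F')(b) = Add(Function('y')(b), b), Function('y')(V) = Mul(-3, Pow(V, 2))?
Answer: Rational(13, 590009) ≈ 2.2034e-5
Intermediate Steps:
Function('F')(b) = Add(b, Mul(-3, Pow(b, 2))) (Function('F')(b) = Add(Mul(-3, Pow(b, 2)), b) = Add(b, Mul(-3, Pow(b, 2))))
Pow(Add(Add(26551, Mul(-1, Function('t')(Function('F')(-4)))), 18837), -1) = Pow(Add(Add(26551, Mul(-1, Mul(-140, Pow(Mul(-4, Add(1, Mul(-3, -4))), -1)))), 18837), -1) = Pow(Add(Add(26551, Mul(-1, Mul(-140, Pow(Mul(-4, Add(1, 12)), -1)))), 18837), -1) = Pow(Add(Add(26551, Mul(-1, Mul(-140, Pow(Mul(-4, 13), -1)))), 18837), -1) = Pow(Add(Add(26551, Mul(-1, Mul(-140, Pow(-52, -1)))), 18837), -1) = Pow(Add(Add(26551, Mul(-1, Mul(-140, Rational(-1, 52)))), 18837), -1) = Pow(Add(Add(26551, Mul(-1, Rational(35, 13))), 18837), -1) = Pow(Add(Add(26551, Rational(-35, 13)), 18837), -1) = Pow(Add(Rational(345128, 13), 18837), -1) = Pow(Rational(590009, 13), -1) = Rational(13, 590009)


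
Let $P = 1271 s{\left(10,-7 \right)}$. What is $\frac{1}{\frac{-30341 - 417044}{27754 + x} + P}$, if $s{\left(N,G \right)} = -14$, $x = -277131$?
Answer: $- \frac{249377}{4436966953} \approx -5.6204 \cdot 10^{-5}$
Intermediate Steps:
$P = -17794$ ($P = 1271 \left(-14\right) = -17794$)
$\frac{1}{\frac{-30341 - 417044}{27754 + x} + P} = \frac{1}{\frac{-30341 - 417044}{27754 - 277131} - 17794} = \frac{1}{- \frac{447385}{-249377} - 17794} = \frac{1}{\left(-447385\right) \left(- \frac{1}{249377}\right) - 17794} = \frac{1}{\frac{447385}{249377} - 17794} = \frac{1}{- \frac{4436966953}{249377}} = - \frac{249377}{4436966953}$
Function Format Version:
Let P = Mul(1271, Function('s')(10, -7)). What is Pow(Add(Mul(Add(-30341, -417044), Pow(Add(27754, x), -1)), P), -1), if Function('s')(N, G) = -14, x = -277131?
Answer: Rational(-249377, 4436966953) ≈ -5.6204e-5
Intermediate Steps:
P = -17794 (P = Mul(1271, -14) = -17794)
Pow(Add(Mul(Add(-30341, -417044), Pow(Add(27754, x), -1)), P), -1) = Pow(Add(Mul(Add(-30341, -417044), Pow(Add(27754, -277131), -1)), -17794), -1) = Pow(Add(Mul(-447385, Pow(-249377, -1)), -17794), -1) = Pow(Add(Mul(-447385, Rational(-1, 249377)), -17794), -1) = Pow(Add(Rational(447385, 249377), -17794), -1) = Pow(Rational(-4436966953, 249377), -1) = Rational(-249377, 4436966953)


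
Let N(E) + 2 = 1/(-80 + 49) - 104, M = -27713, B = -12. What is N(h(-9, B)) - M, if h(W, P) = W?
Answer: 855816/31 ≈ 27607.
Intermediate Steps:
N(E) = -3287/31 (N(E) = -2 + (1/(-80 + 49) - 104) = -2 + (1/(-31) - 104) = -2 + (-1/31 - 104) = -2 - 3225/31 = -3287/31)
N(h(-9, B)) - M = -3287/31 - 1*(-27713) = -3287/31 + 27713 = 855816/31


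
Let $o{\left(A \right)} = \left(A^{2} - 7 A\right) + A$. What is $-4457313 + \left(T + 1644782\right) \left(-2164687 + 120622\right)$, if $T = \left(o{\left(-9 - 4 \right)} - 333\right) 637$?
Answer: $-3250067807313$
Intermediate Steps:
$o{\left(A \right)} = A^{2} - 6 A$
$T = -54782$ ($T = \left(\left(-9 - 4\right) \left(-6 - 13\right) - 333\right) 637 = \left(- 13 \left(-6 - 13\right) - 333\right) 637 = \left(\left(-13\right) \left(-19\right) - 333\right) 637 = \left(247 - 333\right) 637 = \left(-86\right) 637 = -54782$)
$-4457313 + \left(T + 1644782\right) \left(-2164687 + 120622\right) = -4457313 + \left(-54782 + 1644782\right) \left(-2164687 + 120622\right) = -4457313 + 1590000 \left(-2044065\right) = -4457313 - 3250063350000 = -3250067807313$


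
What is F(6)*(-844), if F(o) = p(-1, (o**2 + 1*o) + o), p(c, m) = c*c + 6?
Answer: -5908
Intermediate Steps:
p(c, m) = 6 + c**2 (p(c, m) = c**2 + 6 = 6 + c**2)
F(o) = 7 (F(o) = 6 + (-1)**2 = 6 + 1 = 7)
F(6)*(-844) = 7*(-844) = -5908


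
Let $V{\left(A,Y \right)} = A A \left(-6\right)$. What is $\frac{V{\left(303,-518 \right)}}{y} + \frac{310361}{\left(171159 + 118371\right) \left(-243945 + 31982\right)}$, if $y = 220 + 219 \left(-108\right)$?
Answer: $\frac{83677496215327}{3559439548620} \approx 23.509$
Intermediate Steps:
$V{\left(A,Y \right)} = - 6 A^{2}$ ($V{\left(A,Y \right)} = A^{2} \left(-6\right) = - 6 A^{2}$)
$y = -23432$ ($y = 220 - 23652 = -23432$)
$\frac{V{\left(303,-518 \right)}}{y} + \frac{310361}{\left(171159 + 118371\right) \left(-243945 + 31982\right)} = \frac{\left(-6\right) 303^{2}}{-23432} + \frac{310361}{\left(171159 + 118371\right) \left(-243945 + 31982\right)} = \left(-6\right) 91809 \left(- \frac{1}{23432}\right) + \frac{310361}{289530 \left(-211963\right)} = \left(-550854\right) \left(- \frac{1}{23432}\right) + \frac{310361}{-61369647390} = \frac{2727}{116} + 310361 \left(- \frac{1}{61369647390}\right) = \frac{2727}{116} - \frac{310361}{61369647390} = \frac{83677496215327}{3559439548620}$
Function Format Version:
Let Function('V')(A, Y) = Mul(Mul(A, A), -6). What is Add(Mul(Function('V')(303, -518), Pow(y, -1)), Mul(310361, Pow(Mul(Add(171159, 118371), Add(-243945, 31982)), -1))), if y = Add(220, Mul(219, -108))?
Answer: Rational(83677496215327, 3559439548620) ≈ 23.509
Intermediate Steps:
Function('V')(A, Y) = Mul(-6, Pow(A, 2)) (Function('V')(A, Y) = Mul(Pow(A, 2), -6) = Mul(-6, Pow(A, 2)))
y = -23432 (y = Add(220, -23652) = -23432)
Add(Mul(Function('V')(303, -518), Pow(y, -1)), Mul(310361, Pow(Mul(Add(171159, 118371), Add(-243945, 31982)), -1))) = Add(Mul(Mul(-6, Pow(303, 2)), Pow(-23432, -1)), Mul(310361, Pow(Mul(Add(171159, 118371), Add(-243945, 31982)), -1))) = Add(Mul(Mul(-6, 91809), Rational(-1, 23432)), Mul(310361, Pow(Mul(289530, -211963), -1))) = Add(Mul(-550854, Rational(-1, 23432)), Mul(310361, Pow(-61369647390, -1))) = Add(Rational(2727, 116), Mul(310361, Rational(-1, 61369647390))) = Add(Rational(2727, 116), Rational(-310361, 61369647390)) = Rational(83677496215327, 3559439548620)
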